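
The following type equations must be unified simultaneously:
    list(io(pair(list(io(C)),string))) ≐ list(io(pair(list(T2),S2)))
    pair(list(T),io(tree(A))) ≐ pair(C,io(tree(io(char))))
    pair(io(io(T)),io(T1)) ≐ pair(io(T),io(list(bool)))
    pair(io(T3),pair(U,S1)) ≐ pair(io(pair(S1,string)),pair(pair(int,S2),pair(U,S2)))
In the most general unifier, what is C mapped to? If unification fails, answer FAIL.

Decompose list/1: io(pair(list(io(C)),string)) ≐ io(pair(list(T2),S2)).
Decompose io/1: pair(list(io(C)),string) ≐ pair(list(T2),S2).
Decompose pair/2: list(io(C)) ≐ list(T2),  string ≐ S2.
Decompose list/1: io(C) ≐ T2.
Bind T2 := io(C); no other remaining equation mentions T2.
Bind S2 := string; substituting into the one remaining equation that mentions S2 gives: pair(io(T3),pair(U,S1)) ≐ pair(io(pair(S1,string)),pair(pair(int,string),pair(U,string))).
Decompose pair/2: list(T) ≐ C,  io(tree(A)) ≐ io(tree(io(char))).
Bind C := list(T); no other remaining equation mentions C. Substituting into the earlier binding gives T2 := io(list(T)).
Decompose io/1: tree(A) ≐ tree(io(char)).
Decompose tree/1: A ≐ io(char).
Bind A := io(char); no other remaining equation mentions A.
Decompose pair/2: io(io(T)) ≐ io(T),  io(T1) ≐ io(list(bool)).
Decompose io/1: io(T) ≐ T.
Occurs check fails: T occurs in io(T); the equation T ≐ io(T) has no finite solution.

FAIL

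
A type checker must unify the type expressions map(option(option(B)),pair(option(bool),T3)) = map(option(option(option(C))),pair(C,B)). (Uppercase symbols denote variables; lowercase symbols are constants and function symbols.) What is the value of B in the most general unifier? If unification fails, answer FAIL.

Decompose map/2: option(option(B)) = option(option(option(C))),  pair(option(bool),T3) = pair(C,B).
Decompose option/1: option(B) = option(option(C)).
Decompose option/1: B = option(C).
Bind B := option(C); substituting into the remaining equation gives: pair(option(bool),T3) = pair(C,option(C)).
Decompose pair/2: option(bool) = C,  T3 = option(C).
Bind C := option(bool); substituting into the remaining equation gives: T3 = option(option(bool)). Substituting into the earlier binding gives B := option(option(bool)).
Bind T3 := option(option(bool)).
MGU = { B -> option(option(bool)), C -> option(bool), T3 -> option(option(bool)) }, so B -> option(option(bool)).

option(option(bool))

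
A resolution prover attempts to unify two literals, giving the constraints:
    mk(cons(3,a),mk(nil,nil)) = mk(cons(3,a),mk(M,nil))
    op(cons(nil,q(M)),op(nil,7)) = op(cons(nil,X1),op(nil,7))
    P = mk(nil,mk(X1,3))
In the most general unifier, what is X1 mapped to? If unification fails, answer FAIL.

Decompose mk/2: cons(3,a) = cons(3,a),  mk(nil,nil) = mk(M,nil).
Delete trivial equation cons(3,a) = cons(3,a).
Decompose mk/2: nil = M,  nil = nil.
Bind M := nil; substituting into the one remaining equation that mentions M gives: op(cons(nil,q(nil)),op(nil,7)) = op(cons(nil,X1),op(nil,7)).
Delete trivial equation nil = nil.
Decompose op/2: cons(nil,q(nil)) = cons(nil,X1),  op(nil,7) = op(nil,7).
Decompose cons/2: nil = nil,  q(nil) = X1.
Delete trivial equation nil = nil.
Bind X1 := q(nil); substituting into the one remaining equation that mentions X1 gives: P = mk(nil,mk(q(nil),3)).
Delete trivial equation op(nil,7) = op(nil,7).
Bind P := mk(nil,mk(q(nil),3)).
MGU = { M := nil, X1 := q(nil), P := mk(nil,mk(q(nil),3)) }, so X1 := q(nil).

q(nil)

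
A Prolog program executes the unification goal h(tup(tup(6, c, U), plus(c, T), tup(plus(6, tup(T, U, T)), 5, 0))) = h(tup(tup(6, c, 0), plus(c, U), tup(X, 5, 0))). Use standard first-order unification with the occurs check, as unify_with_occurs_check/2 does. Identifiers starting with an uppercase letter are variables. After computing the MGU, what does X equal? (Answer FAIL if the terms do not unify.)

plus(6, tup(0, 0, 0))

Decompose h/1: tup(tup(6, c, U), plus(c, T), tup(plus(6, tup(T, U, T)), 5, 0)) = tup(tup(6, c, 0), plus(c, U), tup(X, 5, 0)).
Decompose tup/3: tup(6, c, U) = tup(6, c, 0),  plus(c, T) = plus(c, U),  tup(plus(6, tup(T, U, T)), 5, 0) = tup(X, 5, 0).
Decompose tup/3: 6 = 6,  c = c,  U = 0.
Delete trivial equation 6 = 6.
Delete trivial equation c = c.
Bind U := 0; substituting into the remaining equations gives: plus(c, T) = plus(c, 0),  tup(plus(6, tup(T, 0, T)), 5, 0) = tup(X, 5, 0).
Decompose plus/2: c = c,  T = 0.
Delete trivial equation c = c.
Bind T := 0; substituting into the remaining equation gives: tup(plus(6, tup(0, 0, 0)), 5, 0) = tup(X, 5, 0).
Decompose tup/3: plus(6, tup(0, 0, 0)) = X,  5 = 5,  0 = 0.
Bind X := plus(6, tup(0, 0, 0)); no other remaining equation mentions X.
Delete trivial equation 5 = 5.
Delete trivial equation 0 = 0.
MGU = { U = 0, T = 0, X = plus(6, tup(0, 0, 0)) }, so X = plus(6, tup(0, 0, 0)).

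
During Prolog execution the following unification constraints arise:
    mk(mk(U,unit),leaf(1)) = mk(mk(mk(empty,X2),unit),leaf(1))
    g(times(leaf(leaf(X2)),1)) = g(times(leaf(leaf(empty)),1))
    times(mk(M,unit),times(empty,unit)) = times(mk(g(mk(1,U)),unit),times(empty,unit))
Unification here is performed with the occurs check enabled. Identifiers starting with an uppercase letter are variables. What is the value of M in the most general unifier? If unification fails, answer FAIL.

Decompose mk/2: mk(U,unit) = mk(mk(empty,X2),unit),  leaf(1) = leaf(1).
Decompose mk/2: U = mk(empty,X2),  unit = unit.
Bind U := mk(empty,X2); substituting into the one remaining equation that mentions U gives: times(mk(M,unit),times(empty,unit)) = times(mk(g(mk(1,mk(empty,X2))),unit),times(empty,unit)).
Delete trivial equation unit = unit.
Delete trivial equation leaf(1) = leaf(1).
Decompose g/1: times(leaf(leaf(X2)),1) = times(leaf(leaf(empty)),1).
Decompose times/2: leaf(leaf(X2)) = leaf(leaf(empty)),  1 = 1.
Decompose leaf/1: leaf(X2) = leaf(empty).
Decompose leaf/1: X2 = empty.
Bind X2 := empty; substituting into the one remaining equation that mentions X2 gives: times(mk(M,unit),times(empty,unit)) = times(mk(g(mk(1,mk(empty,empty))),unit),times(empty,unit)). Substituting into the earlier binding gives U := mk(empty,empty).
Delete trivial equation 1 = 1.
Decompose times/2: mk(M,unit) = mk(g(mk(1,mk(empty,empty))),unit),  times(empty,unit) = times(empty,unit).
Decompose mk/2: M = g(mk(1,mk(empty,empty))),  unit = unit.
Bind M := g(mk(1,mk(empty,empty))); no other remaining equation mentions M.
Delete trivial equation unit = unit.
Delete trivial equation times(empty,unit) = times(empty,unit).
MGU = { U -> mk(empty,empty), X2 -> empty, M -> g(mk(1,mk(empty,empty))) }, so M -> g(mk(1,mk(empty,empty))).

g(mk(1,mk(empty,empty)))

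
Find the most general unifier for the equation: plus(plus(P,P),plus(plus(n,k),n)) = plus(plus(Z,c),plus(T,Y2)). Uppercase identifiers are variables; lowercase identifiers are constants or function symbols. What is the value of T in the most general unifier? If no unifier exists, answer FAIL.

plus(n,k)

Decompose plus/2: plus(P,P) = plus(Z,c),  plus(plus(n,k),n) = plus(T,Y2).
Decompose plus/2: P = Z,  P = c.
Bind P := Z; substituting into the one remaining equation that mentions P gives: Z = c.
Bind Z := c; no other remaining equation mentions Z. Substituting into the earlier binding gives P := c.
Decompose plus/2: plus(n,k) = T,  n = Y2.
Bind T := plus(n,k); no other remaining equation mentions T.
Bind Y2 := n.
MGU = { P := c, Z := c, T := plus(n,k), Y2 := n }, so T := plus(n,k).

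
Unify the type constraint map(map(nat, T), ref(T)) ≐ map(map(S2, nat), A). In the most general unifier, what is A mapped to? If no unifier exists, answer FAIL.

ref(nat)

Decompose map/2: map(nat, T) ≐ map(S2, nat),  ref(T) ≐ A.
Decompose map/2: nat ≐ S2,  T ≐ nat.
Bind S2 := nat; no other remaining equation mentions S2.
Bind T := nat; substituting into the remaining equation gives: ref(nat) ≐ A.
Bind A := ref(nat).
MGU = { S2 := nat, T := nat, A := ref(nat) }, so A := ref(nat).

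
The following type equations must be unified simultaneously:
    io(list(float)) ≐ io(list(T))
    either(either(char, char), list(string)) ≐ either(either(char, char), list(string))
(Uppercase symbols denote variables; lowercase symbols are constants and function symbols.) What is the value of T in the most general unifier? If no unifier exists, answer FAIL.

float

Decompose io/1: list(float) ≐ list(T).
Decompose list/1: float ≐ T.
Bind T := float; no other remaining equation mentions T.
Delete trivial equation either(either(char, char), list(string)) ≐ either(either(char, char), list(string)).
MGU = { T := float }, so T := float.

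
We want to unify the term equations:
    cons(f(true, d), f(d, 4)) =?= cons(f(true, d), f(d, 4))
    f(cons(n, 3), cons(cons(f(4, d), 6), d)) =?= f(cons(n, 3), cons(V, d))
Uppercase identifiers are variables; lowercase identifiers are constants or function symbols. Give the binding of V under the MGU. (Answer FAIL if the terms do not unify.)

Delete trivial equation cons(f(true, d), f(d, 4)) =?= cons(f(true, d), f(d, 4)).
Decompose f/2: cons(n, 3) =?= cons(n, 3),  cons(cons(f(4, d), 6), d) =?= cons(V, d).
Delete trivial equation cons(n, 3) =?= cons(n, 3).
Decompose cons/2: cons(f(4, d), 6) =?= V,  d =?= d.
Bind V := cons(f(4, d), 6); no other remaining equation mentions V.
Delete trivial equation d =?= d.
MGU = { V := cons(f(4, d), 6) }, so V := cons(f(4, d), 6).

cons(f(4, d), 6)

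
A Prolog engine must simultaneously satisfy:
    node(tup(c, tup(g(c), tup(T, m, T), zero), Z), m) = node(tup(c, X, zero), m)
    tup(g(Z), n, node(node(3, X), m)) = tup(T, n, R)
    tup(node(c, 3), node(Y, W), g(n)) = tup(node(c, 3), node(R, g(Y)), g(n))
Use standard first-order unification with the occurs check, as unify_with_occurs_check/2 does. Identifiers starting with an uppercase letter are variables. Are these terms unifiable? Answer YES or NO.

Decompose node/2: tup(c, tup(g(c), tup(T, m, T), zero), Z) = tup(c, X, zero),  m = m.
Decompose tup/3: c = c,  tup(g(c), tup(T, m, T), zero) = X,  Z = zero.
Delete trivial equation c = c.
Bind X := tup(g(c), tup(T, m, T), zero); substituting into the one remaining equation that mentions X gives: tup(g(Z), n, node(node(3, tup(g(c), tup(T, m, T), zero)), m)) = tup(T, n, R).
Bind Z := zero; substituting into the one remaining equation that mentions Z gives: tup(g(zero), n, node(node(3, tup(g(c), tup(T, m, T), zero)), m)) = tup(T, n, R).
Delete trivial equation m = m.
Decompose tup/3: g(zero) = T,  n = n,  node(node(3, tup(g(c), tup(T, m, T), zero)), m) = R.
Bind T := g(zero); substituting into the one remaining equation that mentions T gives: node(node(3, tup(g(c), tup(g(zero), m, g(zero)), zero)), m) = R. Substituting into the earlier binding gives X := tup(g(c), tup(g(zero), m, g(zero)), zero).
Delete trivial equation n = n.
Bind R := node(node(3, tup(g(c), tup(g(zero), m, g(zero)), zero)), m); substituting into the remaining equation gives: tup(node(c, 3), node(Y, W), g(n)) = tup(node(c, 3), node(node(node(3, tup(g(c), tup(g(zero), m, g(zero)), zero)), m), g(Y)), g(n)).
Decompose tup/3: node(c, 3) = node(c, 3),  node(Y, W) = node(node(node(3, tup(g(c), tup(g(zero), m, g(zero)), zero)), m), g(Y)),  g(n) = g(n).
Delete trivial equation node(c, 3) = node(c, 3).
Decompose node/2: Y = node(node(3, tup(g(c), tup(g(zero), m, g(zero)), zero)), m),  W = g(Y).
Bind Y := node(node(3, tup(g(c), tup(g(zero), m, g(zero)), zero)), m); substituting into the one remaining equation that mentions Y gives: W = g(node(node(3, tup(g(c), tup(g(zero), m, g(zero)), zero)), m)).
Bind W := g(node(node(3, tup(g(c), tup(g(zero), m, g(zero)), zero)), m)); no other remaining equation mentions W.
Delete trivial equation g(n) = g(n).
No equations remain and no clash or occurs-check failure arose, so a unifier exists.

YES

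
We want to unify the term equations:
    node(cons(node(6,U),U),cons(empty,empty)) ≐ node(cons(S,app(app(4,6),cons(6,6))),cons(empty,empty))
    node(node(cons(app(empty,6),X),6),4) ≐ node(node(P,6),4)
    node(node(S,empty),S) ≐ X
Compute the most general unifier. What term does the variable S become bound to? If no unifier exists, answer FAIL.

Decompose node/2: cons(node(6,U),U) ≐ cons(S,app(app(4,6),cons(6,6))),  cons(empty,empty) ≐ cons(empty,empty).
Decompose cons/2: node(6,U) ≐ S,  U ≐ app(app(4,6),cons(6,6)).
Bind S := node(6,U); substituting into the one remaining equation that mentions S gives: node(node(node(6,U),empty),node(6,U)) ≐ X.
Bind U := app(app(4,6),cons(6,6)); substituting into the one remaining equation that mentions U gives: node(node(node(6,app(app(4,6),cons(6,6))),empty),node(6,app(app(4,6),cons(6,6)))) ≐ X. Substituting into the earlier binding gives S := node(6,app(app(4,6),cons(6,6))).
Delete trivial equation cons(empty,empty) ≐ cons(empty,empty).
Decompose node/2: node(cons(app(empty,6),X),6) ≐ node(P,6),  4 ≐ 4.
Decompose node/2: cons(app(empty,6),X) ≐ P,  6 ≐ 6.
Bind P := cons(app(empty,6),X); no other remaining equation mentions P.
Delete trivial equation 6 ≐ 6.
Delete trivial equation 4 ≐ 4.
Bind X := node(node(node(6,app(app(4,6),cons(6,6))),empty),node(6,app(app(4,6),cons(6,6)))). Substituting into the earlier binding gives P := cons(app(empty,6),node(node(node(6,app(app(4,6),cons(6,6))),empty),node(6,app(app(4,6),cons(6,6))))).
MGU = { S := node(6,app(app(4,6),cons(6,6))), U := app(app(4,6),cons(6,6)), P := cons(app(empty,6),node(node(node(6,app(app(4,6),cons(6,6))),empty),node(6,app(app(4,6),cons(6,6))))), X := node(node(node(6,app(app(4,6),cons(6,6))),empty),node(6,app(app(4,6),cons(6,6)))) }, so S := node(6,app(app(4,6),cons(6,6))).

node(6,app(app(4,6),cons(6,6)))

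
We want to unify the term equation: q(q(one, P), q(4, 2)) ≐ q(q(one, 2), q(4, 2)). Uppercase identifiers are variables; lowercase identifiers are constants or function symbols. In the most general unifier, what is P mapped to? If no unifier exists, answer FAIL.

Decompose q/2: q(one, P) ≐ q(one, 2),  q(4, 2) ≐ q(4, 2).
Decompose q/2: one ≐ one,  P ≐ 2.
Delete trivial equation one ≐ one.
Bind P := 2; no other remaining equation mentions P.
Delete trivial equation q(4, 2) ≐ q(4, 2).
MGU = { P -> 2 }, so P -> 2.

2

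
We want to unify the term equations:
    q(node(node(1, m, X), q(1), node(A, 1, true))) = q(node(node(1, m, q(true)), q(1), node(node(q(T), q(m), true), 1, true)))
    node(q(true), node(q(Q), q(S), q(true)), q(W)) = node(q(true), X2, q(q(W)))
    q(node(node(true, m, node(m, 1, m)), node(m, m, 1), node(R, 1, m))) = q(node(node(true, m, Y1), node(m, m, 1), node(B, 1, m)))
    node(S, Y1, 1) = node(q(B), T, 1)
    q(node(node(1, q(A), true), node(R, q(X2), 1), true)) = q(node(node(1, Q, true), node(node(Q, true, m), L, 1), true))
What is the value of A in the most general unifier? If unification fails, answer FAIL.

Decompose q/1: node(node(1, m, X), q(1), node(A, 1, true)) = node(node(1, m, q(true)), q(1), node(node(q(T), q(m), true), 1, true)).
Decompose node/3: node(1, m, X) = node(1, m, q(true)),  q(1) = q(1),  node(A, 1, true) = node(node(q(T), q(m), true), 1, true).
Decompose node/3: 1 = 1,  m = m,  X = q(true).
Delete trivial equation 1 = 1.
Delete trivial equation m = m.
Bind X := q(true); no other remaining equation mentions X.
Delete trivial equation q(1) = q(1).
Decompose node/3: A = node(q(T), q(m), true),  1 = 1,  true = true.
Bind A := node(q(T), q(m), true); substituting into the one remaining equation that mentions A gives: q(node(node(1, q(node(q(T), q(m), true)), true), node(R, q(X2), 1), true)) = q(node(node(1, Q, true), node(node(Q, true, m), L, 1), true)).
Delete trivial equation 1 = 1.
Delete trivial equation true = true.
Decompose node/3: q(true) = q(true),  node(q(Q), q(S), q(true)) = X2,  q(W) = q(q(W)).
Delete trivial equation q(true) = q(true).
Bind X2 := node(q(Q), q(S), q(true)); substituting into the one remaining equation that mentions X2 gives: q(node(node(1, q(node(q(T), q(m), true)), true), node(R, q(node(q(Q), q(S), q(true))), 1), true)) = q(node(node(1, Q, true), node(node(Q, true, m), L, 1), true)).
Decompose q/1: W = q(W).
Occurs check fails: W occurs in q(W); the equation W = q(W) has no finite solution.

FAIL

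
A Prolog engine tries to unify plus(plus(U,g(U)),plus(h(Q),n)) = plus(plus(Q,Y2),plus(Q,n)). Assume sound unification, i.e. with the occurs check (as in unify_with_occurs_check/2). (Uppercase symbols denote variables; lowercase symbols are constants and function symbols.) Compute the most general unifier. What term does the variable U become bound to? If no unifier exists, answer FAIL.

Decompose plus/2: plus(U,g(U)) = plus(Q,Y2),  plus(h(Q),n) = plus(Q,n).
Decompose plus/2: U = Q,  g(U) = Y2.
Bind U := Q; substituting into the one remaining equation that mentions U gives: g(Q) = Y2.
Bind Y2 := g(Q); no other remaining equation mentions Y2.
Decompose plus/2: h(Q) = Q,  n = n.
Occurs check fails: Q occurs in h(Q); the equation Q = h(Q) has no finite solution.

FAIL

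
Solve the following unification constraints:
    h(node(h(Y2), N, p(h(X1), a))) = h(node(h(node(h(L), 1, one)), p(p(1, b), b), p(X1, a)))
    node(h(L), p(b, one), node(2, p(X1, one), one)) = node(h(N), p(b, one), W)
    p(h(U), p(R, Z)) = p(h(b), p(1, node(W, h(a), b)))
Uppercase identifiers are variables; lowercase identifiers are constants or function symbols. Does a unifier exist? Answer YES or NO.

Decompose h/1: node(h(Y2), N, p(h(X1), a)) = node(h(node(h(L), 1, one)), p(p(1, b), b), p(X1, a)).
Decompose node/3: h(Y2) = h(node(h(L), 1, one)),  N = p(p(1, b), b),  p(h(X1), a) = p(X1, a).
Decompose h/1: Y2 = node(h(L), 1, one).
Bind Y2 := node(h(L), 1, one); no other remaining equation mentions Y2.
Bind N := p(p(1, b), b); substituting into the one remaining equation that mentions N gives: node(h(L), p(b, one), node(2, p(X1, one), one)) = node(h(p(p(1, b), b)), p(b, one), W).
Decompose p/2: h(X1) = X1,  a = a.
Occurs check fails: X1 occurs in h(X1); the equation X1 = h(X1) has no finite solution.

NO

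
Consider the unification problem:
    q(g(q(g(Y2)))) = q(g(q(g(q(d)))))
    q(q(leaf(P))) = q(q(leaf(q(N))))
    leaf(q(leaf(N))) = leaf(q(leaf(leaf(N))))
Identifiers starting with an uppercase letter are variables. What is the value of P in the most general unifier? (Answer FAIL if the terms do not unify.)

Decompose q/1: g(q(g(Y2))) = g(q(g(q(d)))).
Decompose g/1: q(g(Y2)) = q(g(q(d))).
Decompose q/1: g(Y2) = g(q(d)).
Decompose g/1: Y2 = q(d).
Bind Y2 := q(d); no other remaining equation mentions Y2.
Decompose q/1: q(leaf(P)) = q(leaf(q(N))).
Decompose q/1: leaf(P) = leaf(q(N)).
Decompose leaf/1: P = q(N).
Bind P := q(N); no other remaining equation mentions P.
Decompose leaf/1: q(leaf(N)) = q(leaf(leaf(N))).
Decompose q/1: leaf(N) = leaf(leaf(N)).
Decompose leaf/1: N = leaf(N).
Occurs check fails: N occurs in leaf(N); the equation N = leaf(N) has no finite solution.

FAIL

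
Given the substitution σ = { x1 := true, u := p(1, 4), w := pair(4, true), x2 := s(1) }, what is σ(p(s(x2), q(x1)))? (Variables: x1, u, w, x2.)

p(s(s(1)), q(true))

Replace each occurrence of x1 with true.
Replace each occurrence of x2 with s(1).
Result: p(s(s(1)), q(true)).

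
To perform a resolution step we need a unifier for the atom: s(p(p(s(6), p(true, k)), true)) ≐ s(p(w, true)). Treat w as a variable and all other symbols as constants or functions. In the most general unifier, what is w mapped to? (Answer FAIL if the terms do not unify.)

p(s(6), p(true, k))

Decompose s/1: p(p(s(6), p(true, k)), true) ≐ p(w, true).
Decompose p/2: p(s(6), p(true, k)) ≐ w,  true ≐ true.
Bind w := p(s(6), p(true, k)); no other remaining equation mentions w.
Delete trivial equation true ≐ true.
MGU = { w ↦ p(s(6), p(true, k)) }, so w ↦ p(s(6), p(true, k)).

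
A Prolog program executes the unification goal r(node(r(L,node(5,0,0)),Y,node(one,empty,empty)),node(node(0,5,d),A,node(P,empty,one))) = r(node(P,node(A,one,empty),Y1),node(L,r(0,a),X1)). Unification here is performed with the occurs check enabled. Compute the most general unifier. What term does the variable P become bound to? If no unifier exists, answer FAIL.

r(node(0,5,d),node(5,0,0))

Decompose r/2: node(r(L,node(5,0,0)),Y,node(one,empty,empty)) = node(P,node(A,one,empty),Y1),  node(node(0,5,d),A,node(P,empty,one)) = node(L,r(0,a),X1).
Decompose node/3: r(L,node(5,0,0)) = P,  Y = node(A,one,empty),  node(one,empty,empty) = Y1.
Bind P := r(L,node(5,0,0)); substituting into the one remaining equation that mentions P gives: node(node(0,5,d),A,node(r(L,node(5,0,0)),empty,one)) = node(L,r(0,a),X1).
Bind Y := node(A,one,empty); no other remaining equation mentions Y.
Bind Y1 := node(one,empty,empty); no other remaining equation mentions Y1.
Decompose node/3: node(0,5,d) = L,  A = r(0,a),  node(r(L,node(5,0,0)),empty,one) = X1.
Bind L := node(0,5,d); substituting into the one remaining equation that mentions L gives: node(r(node(0,5,d),node(5,0,0)),empty,one) = X1. Substituting into the earlier binding gives P := r(node(0,5,d),node(5,0,0)).
Bind A := r(0,a); no other remaining equation mentions A. Substituting into the earlier binding gives Y := node(r(0,a),one,empty).
Bind X1 := node(r(node(0,5,d),node(5,0,0)),empty,one).
MGU = { P ↦ r(node(0,5,d),node(5,0,0)), Y ↦ node(r(0,a),one,empty), Y1 ↦ node(one,empty,empty), L ↦ node(0,5,d), A ↦ r(0,a), X1 ↦ node(r(node(0,5,d),node(5,0,0)),empty,one) }, so P ↦ r(node(0,5,d),node(5,0,0)).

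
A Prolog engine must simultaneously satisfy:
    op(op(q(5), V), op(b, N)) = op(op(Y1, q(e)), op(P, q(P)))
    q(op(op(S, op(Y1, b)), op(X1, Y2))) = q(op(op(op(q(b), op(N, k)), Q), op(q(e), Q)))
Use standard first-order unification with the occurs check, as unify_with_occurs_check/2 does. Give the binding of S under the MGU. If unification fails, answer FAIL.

Decompose op/2: op(q(5), V) = op(Y1, q(e)),  op(b, N) = op(P, q(P)).
Decompose op/2: q(5) = Y1,  V = q(e).
Bind Y1 := q(5); substituting into the one remaining equation that mentions Y1 gives: q(op(op(S, op(q(5), b)), op(X1, Y2))) = q(op(op(op(q(b), op(N, k)), Q), op(q(e), Q))).
Bind V := q(e); no other remaining equation mentions V.
Decompose op/2: b = P,  N = q(P).
Bind P := b; substituting into the one remaining equation that mentions P gives: N = q(b).
Bind N := q(b); substituting into the remaining equation gives: q(op(op(S, op(q(5), b)), op(X1, Y2))) = q(op(op(op(q(b), op(q(b), k)), Q), op(q(e), Q))).
Decompose q/1: op(op(S, op(q(5), b)), op(X1, Y2)) = op(op(op(q(b), op(q(b), k)), Q), op(q(e), Q)).
Decompose op/2: op(S, op(q(5), b)) = op(op(q(b), op(q(b), k)), Q),  op(X1, Y2) = op(q(e), Q).
Decompose op/2: S = op(q(b), op(q(b), k)),  op(q(5), b) = Q.
Bind S := op(q(b), op(q(b), k)); no other remaining equation mentions S.
Bind Q := op(q(5), b); substituting into the remaining equation gives: op(X1, Y2) = op(q(e), op(q(5), b)).
Decompose op/2: X1 = q(e),  Y2 = op(q(5), b).
Bind X1 := q(e); no other remaining equation mentions X1.
Bind Y2 := op(q(5), b).
MGU = { Y1 -> q(5), V -> q(e), P -> b, N -> q(b), S -> op(q(b), op(q(b), k)), Q -> op(q(5), b), X1 -> q(e), Y2 -> op(q(5), b) }, so S -> op(q(b), op(q(b), k)).

op(q(b), op(q(b), k))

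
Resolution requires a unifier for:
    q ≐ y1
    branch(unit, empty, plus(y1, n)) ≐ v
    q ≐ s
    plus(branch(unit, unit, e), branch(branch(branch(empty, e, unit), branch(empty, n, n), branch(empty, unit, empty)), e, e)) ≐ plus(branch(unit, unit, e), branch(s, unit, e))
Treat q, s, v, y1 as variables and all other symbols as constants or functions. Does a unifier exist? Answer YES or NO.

Bind q := y1; substituting into the one remaining equation that mentions q gives: y1 ≐ s.
Bind v := branch(unit, empty, plus(y1, n)); no other remaining equation mentions v.
Bind y1 := s; no other remaining equation mentions y1. Substituting into the earlier bindings gives q := s, v := branch(unit, empty, plus(s, n)).
Decompose plus/2: branch(unit, unit, e) ≐ branch(unit, unit, e),  branch(branch(branch(empty, e, unit), branch(empty, n, n), branch(empty, unit, empty)), e, e) ≐ branch(s, unit, e).
Delete trivial equation branch(unit, unit, e) ≐ branch(unit, unit, e).
Decompose branch/3: branch(branch(empty, e, unit), branch(empty, n, n), branch(empty, unit, empty)) ≐ s,  e ≐ unit,  e ≐ e.
Bind s := branch(branch(empty, e, unit), branch(empty, n, n), branch(empty, unit, empty)); no other remaining equation mentions s. Substituting into the earlier bindings gives q := branch(branch(empty, e, unit), branch(empty, n, n), branch(empty, unit, empty)), v := branch(unit, empty, plus(branch(branch(empty, e, unit), branch(empty, n, n), branch(empty, unit, empty)), n)), y1 := branch(branch(empty, e, unit), branch(empty, n, n), branch(empty, unit, empty)).
Clash: constants e and unit differ; no unifier exists.

NO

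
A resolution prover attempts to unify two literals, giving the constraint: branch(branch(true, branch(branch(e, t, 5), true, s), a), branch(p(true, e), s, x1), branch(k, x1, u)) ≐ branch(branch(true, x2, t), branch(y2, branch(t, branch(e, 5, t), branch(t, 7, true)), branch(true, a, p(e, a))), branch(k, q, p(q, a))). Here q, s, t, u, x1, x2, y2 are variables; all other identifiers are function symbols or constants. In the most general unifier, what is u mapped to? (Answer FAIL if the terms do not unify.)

Decompose branch/3: branch(true, branch(branch(e, t, 5), true, s), a) ≐ branch(true, x2, t),  branch(p(true, e), s, x1) ≐ branch(y2, branch(t, branch(e, 5, t), branch(t, 7, true)), branch(true, a, p(e, a))),  branch(k, x1, u) ≐ branch(k, q, p(q, a)).
Decompose branch/3: true ≐ true,  branch(branch(e, t, 5), true, s) ≐ x2,  a ≐ t.
Delete trivial equation true ≐ true.
Bind x2 := branch(branch(e, t, 5), true, s); no other remaining equation mentions x2.
Bind t := a; substituting into the one remaining equation that mentions t gives: branch(p(true, e), s, x1) ≐ branch(y2, branch(a, branch(e, 5, a), branch(a, 7, true)), branch(true, a, p(e, a))). Substituting into the earlier binding gives x2 := branch(branch(e, a, 5), true, s).
Decompose branch/3: p(true, e) ≐ y2,  s ≐ branch(a, branch(e, 5, a), branch(a, 7, true)),  x1 ≐ branch(true, a, p(e, a)).
Bind y2 := p(true, e); no other remaining equation mentions y2.
Bind s := branch(a, branch(e, 5, a), branch(a, 7, true)); no other remaining equation mentions s. Substituting into the earlier binding gives x2 := branch(branch(e, a, 5), true, branch(a, branch(e, 5, a), branch(a, 7, true))).
Bind x1 := branch(true, a, p(e, a)); substituting into the remaining equation gives: branch(k, branch(true, a, p(e, a)), u) ≐ branch(k, q, p(q, a)).
Decompose branch/3: k ≐ k,  branch(true, a, p(e, a)) ≐ q,  u ≐ p(q, a).
Delete trivial equation k ≐ k.
Bind q := branch(true, a, p(e, a)); substituting into the remaining equation gives: u ≐ p(branch(true, a, p(e, a)), a).
Bind u := p(branch(true, a, p(e, a)), a).
MGU = { x2 ↦ branch(branch(e, a, 5), true, branch(a, branch(e, 5, a), branch(a, 7, true))), t ↦ a, y2 ↦ p(true, e), s ↦ branch(a, branch(e, 5, a), branch(a, 7, true)), x1 ↦ branch(true, a, p(e, a)), q ↦ branch(true, a, p(e, a)), u ↦ p(branch(true, a, p(e, a)), a) }, so u ↦ p(branch(true, a, p(e, a)), a).

p(branch(true, a, p(e, a)), a)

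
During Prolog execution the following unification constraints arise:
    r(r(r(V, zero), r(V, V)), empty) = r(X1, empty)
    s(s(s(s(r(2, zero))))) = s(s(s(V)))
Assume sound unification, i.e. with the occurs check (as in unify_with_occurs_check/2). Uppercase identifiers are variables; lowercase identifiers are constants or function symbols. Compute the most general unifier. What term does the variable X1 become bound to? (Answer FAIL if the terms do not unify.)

r(r(s(r(2, zero)), zero), r(s(r(2, zero)), s(r(2, zero))))

Decompose r/2: r(r(V, zero), r(V, V)) = X1,  empty = empty.
Bind X1 := r(r(V, zero), r(V, V)); no other remaining equation mentions X1.
Delete trivial equation empty = empty.
Decompose s/1: s(s(s(r(2, zero)))) = s(s(V)).
Decompose s/1: s(s(r(2, zero))) = s(V).
Decompose s/1: s(r(2, zero)) = V.
Bind V := s(r(2, zero)). Substituting into the earlier binding gives X1 := r(r(s(r(2, zero)), zero), r(s(r(2, zero)), s(r(2, zero)))).
MGU = { X1 = r(r(s(r(2, zero)), zero), r(s(r(2, zero)), s(r(2, zero)))), V = s(r(2, zero)) }, so X1 = r(r(s(r(2, zero)), zero), r(s(r(2, zero)), s(r(2, zero)))).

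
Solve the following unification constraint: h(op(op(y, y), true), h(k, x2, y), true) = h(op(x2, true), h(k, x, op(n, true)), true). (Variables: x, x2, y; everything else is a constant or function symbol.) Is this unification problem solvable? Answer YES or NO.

YES

Decompose h/3: op(op(y, y), true) = op(x2, true),  h(k, x2, y) = h(k, x, op(n, true)),  true = true.
Decompose op/2: op(y, y) = x2,  true = true.
Bind x2 := op(y, y); substituting into the one remaining equation that mentions x2 gives: h(k, op(y, y), y) = h(k, x, op(n, true)).
Delete trivial equation true = true.
Decompose h/3: k = k,  op(y, y) = x,  y = op(n, true).
Delete trivial equation k = k.
Bind x := op(y, y); no other remaining equation mentions x.
Bind y := op(n, true); no other remaining equation mentions y. Substituting into the earlier bindings gives x2 := op(op(n, true), op(n, true)), x := op(op(n, true), op(n, true)).
Delete trivial equation true = true.
No equations remain and no clash or occurs-check failure arose, so a unifier exists.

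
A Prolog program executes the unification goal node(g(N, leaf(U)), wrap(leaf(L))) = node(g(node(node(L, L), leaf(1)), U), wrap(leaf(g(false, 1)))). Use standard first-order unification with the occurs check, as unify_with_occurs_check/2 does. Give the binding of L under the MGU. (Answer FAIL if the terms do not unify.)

Decompose node/2: g(N, leaf(U)) = g(node(node(L, L), leaf(1)), U),  wrap(leaf(L)) = wrap(leaf(g(false, 1))).
Decompose g/2: N = node(node(L, L), leaf(1)),  leaf(U) = U.
Bind N := node(node(L, L), leaf(1)); no other remaining equation mentions N.
Occurs check fails: U occurs in leaf(U); the equation U = leaf(U) has no finite solution.

FAIL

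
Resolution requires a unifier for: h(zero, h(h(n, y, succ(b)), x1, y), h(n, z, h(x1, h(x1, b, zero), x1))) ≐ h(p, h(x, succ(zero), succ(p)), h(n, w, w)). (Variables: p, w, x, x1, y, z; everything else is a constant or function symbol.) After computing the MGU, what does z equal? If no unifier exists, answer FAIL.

Decompose h/3: zero ≐ p,  h(h(n, y, succ(b)), x1, y) ≐ h(x, succ(zero), succ(p)),  h(n, z, h(x1, h(x1, b, zero), x1)) ≐ h(n, w, w).
Bind p := zero; substituting into the one remaining equation that mentions p gives: h(h(n, y, succ(b)), x1, y) ≐ h(x, succ(zero), succ(zero)).
Decompose h/3: h(n, y, succ(b)) ≐ x,  x1 ≐ succ(zero),  y ≐ succ(zero).
Bind x := h(n, y, succ(b)); no other remaining equation mentions x.
Bind x1 := succ(zero); substituting into the one remaining equation that mentions x1 gives: h(n, z, h(succ(zero), h(succ(zero), b, zero), succ(zero))) ≐ h(n, w, w).
Bind y := succ(zero); no other remaining equation mentions y. Substituting into the earlier binding gives x := h(n, succ(zero), succ(b)).
Decompose h/3: n ≐ n,  z ≐ w,  h(succ(zero), h(succ(zero), b, zero), succ(zero)) ≐ w.
Delete trivial equation n ≐ n.
Bind z := w; no other remaining equation mentions z.
Bind w := h(succ(zero), h(succ(zero), b, zero), succ(zero)). Substituting into the earlier binding gives z := h(succ(zero), h(succ(zero), b, zero), succ(zero)).
MGU = { p ↦ zero, x ↦ h(n, succ(zero), succ(b)), x1 ↦ succ(zero), y ↦ succ(zero), z ↦ h(succ(zero), h(succ(zero), b, zero), succ(zero)), w ↦ h(succ(zero), h(succ(zero), b, zero), succ(zero)) }, so z ↦ h(succ(zero), h(succ(zero), b, zero), succ(zero)).

h(succ(zero), h(succ(zero), b, zero), succ(zero))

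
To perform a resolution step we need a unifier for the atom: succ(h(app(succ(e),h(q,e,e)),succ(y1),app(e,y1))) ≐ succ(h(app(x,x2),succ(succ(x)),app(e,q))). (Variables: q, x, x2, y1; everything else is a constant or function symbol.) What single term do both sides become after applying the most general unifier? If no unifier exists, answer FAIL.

succ(h(app(succ(e),h(succ(succ(e)),e,e)),succ(succ(succ(e))),app(e,succ(succ(e)))))

Decompose succ/1: h(app(succ(e),h(q,e,e)),succ(y1),app(e,y1)) ≐ h(app(x,x2),succ(succ(x)),app(e,q)).
Decompose h/3: app(succ(e),h(q,e,e)) ≐ app(x,x2),  succ(y1) ≐ succ(succ(x)),  app(e,y1) ≐ app(e,q).
Decompose app/2: succ(e) ≐ x,  h(q,e,e) ≐ x2.
Bind x := succ(e); substituting into the one remaining equation that mentions x gives: succ(y1) ≐ succ(succ(succ(e))).
Bind x2 := h(q,e,e); no other remaining equation mentions x2.
Decompose succ/1: y1 ≐ succ(succ(e)).
Bind y1 := succ(succ(e)); substituting into the remaining equation gives: app(e,succ(succ(e))) ≐ app(e,q).
Decompose app/2: e ≐ e,  succ(succ(e)) ≐ q.
Delete trivial equation e ≐ e.
Bind q := succ(succ(e)). Substituting into the earlier binding gives x2 := h(succ(succ(e)),e,e).
Applying the MGU to either side gives succ(h(app(succ(e),h(succ(succ(e)),e,e)),succ(succ(succ(e))),app(e,succ(succ(e))))).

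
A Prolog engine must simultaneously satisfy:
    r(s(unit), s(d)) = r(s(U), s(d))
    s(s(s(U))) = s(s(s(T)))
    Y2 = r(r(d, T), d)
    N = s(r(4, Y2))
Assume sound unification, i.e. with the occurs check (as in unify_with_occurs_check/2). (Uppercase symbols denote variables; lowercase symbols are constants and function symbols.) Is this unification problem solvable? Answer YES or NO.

YES

Decompose r/2: s(unit) = s(U),  s(d) = s(d).
Decompose s/1: unit = U.
Bind U := unit; substituting into the one remaining equation that mentions U gives: s(s(s(unit))) = s(s(s(T))).
Delete trivial equation s(d) = s(d).
Decompose s/1: s(s(unit)) = s(s(T)).
Decompose s/1: s(unit) = s(T).
Decompose s/1: unit = T.
Bind T := unit; substituting into the one remaining equation that mentions T gives: Y2 = r(r(d, unit), d).
Bind Y2 := r(r(d, unit), d); substituting into the remaining equation gives: N = s(r(4, r(r(d, unit), d))).
Bind N := s(r(4, r(r(d, unit), d))).
No equations remain and no clash or occurs-check failure arose, so a unifier exists.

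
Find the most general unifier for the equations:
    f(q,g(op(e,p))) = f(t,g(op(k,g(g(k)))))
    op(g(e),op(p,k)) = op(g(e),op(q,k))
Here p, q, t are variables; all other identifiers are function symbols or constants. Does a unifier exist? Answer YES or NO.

Decompose f/2: q = t,  g(op(e,p)) = g(op(k,g(g(k)))).
Bind q := t; substituting into the one remaining equation that mentions q gives: op(g(e),op(p,k)) = op(g(e),op(t,k)).
Decompose g/1: op(e,p) = op(k,g(g(k))).
Decompose op/2: e = k,  p = g(g(k)).
Clash: constants e and k differ; no unifier exists.

NO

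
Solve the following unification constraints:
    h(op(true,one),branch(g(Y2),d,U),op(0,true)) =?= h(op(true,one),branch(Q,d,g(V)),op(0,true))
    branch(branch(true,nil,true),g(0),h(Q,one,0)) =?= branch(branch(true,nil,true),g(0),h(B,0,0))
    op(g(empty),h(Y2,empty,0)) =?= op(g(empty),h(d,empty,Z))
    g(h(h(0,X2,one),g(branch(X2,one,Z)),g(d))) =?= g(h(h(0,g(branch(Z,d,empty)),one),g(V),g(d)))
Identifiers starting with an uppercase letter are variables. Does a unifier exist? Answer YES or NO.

Decompose h/3: op(true,one) =?= op(true,one),  branch(g(Y2),d,U) =?= branch(Q,d,g(V)),  op(0,true) =?= op(0,true).
Delete trivial equation op(true,one) =?= op(true,one).
Decompose branch/3: g(Y2) =?= Q,  d =?= d,  U =?= g(V).
Bind Q := g(Y2); substituting into the one remaining equation that mentions Q gives: branch(branch(true,nil,true),g(0),h(g(Y2),one,0)) =?= branch(branch(true,nil,true),g(0),h(B,0,0)).
Delete trivial equation d =?= d.
Bind U := g(V); no other remaining equation mentions U.
Delete trivial equation op(0,true) =?= op(0,true).
Decompose branch/3: branch(true,nil,true) =?= branch(true,nil,true),  g(0) =?= g(0),  h(g(Y2),one,0) =?= h(B,0,0).
Delete trivial equation branch(true,nil,true) =?= branch(true,nil,true).
Delete trivial equation g(0) =?= g(0).
Decompose h/3: g(Y2) =?= B,  one =?= 0,  0 =?= 0.
Bind B := g(Y2); no other remaining equation mentions B.
Clash: constants one and 0 differ; no unifier exists.

NO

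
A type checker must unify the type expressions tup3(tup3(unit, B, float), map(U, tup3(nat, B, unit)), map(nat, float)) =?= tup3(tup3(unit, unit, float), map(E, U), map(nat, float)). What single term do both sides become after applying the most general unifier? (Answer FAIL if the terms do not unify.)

Decompose tup3/3: tup3(unit, B, float) =?= tup3(unit, unit, float),  map(U, tup3(nat, B, unit)) =?= map(E, U),  map(nat, float) =?= map(nat, float).
Decompose tup3/3: unit =?= unit,  B =?= unit,  float =?= float.
Delete trivial equation unit =?= unit.
Bind B := unit; substituting into the one remaining equation that mentions B gives: map(U, tup3(nat, unit, unit)) =?= map(E, U).
Delete trivial equation float =?= float.
Decompose map/2: U =?= E,  tup3(nat, unit, unit) =?= U.
Bind U := E; substituting into the one remaining equation that mentions U gives: tup3(nat, unit, unit) =?= E.
Bind E := tup3(nat, unit, unit); no other remaining equation mentions E. Substituting into the earlier binding gives U := tup3(nat, unit, unit).
Delete trivial equation map(nat, float) =?= map(nat, float).
Applying the MGU to either side gives tup3(tup3(unit, unit, float), map(tup3(nat, unit, unit), tup3(nat, unit, unit)), map(nat, float)).

tup3(tup3(unit, unit, float), map(tup3(nat, unit, unit), tup3(nat, unit, unit)), map(nat, float))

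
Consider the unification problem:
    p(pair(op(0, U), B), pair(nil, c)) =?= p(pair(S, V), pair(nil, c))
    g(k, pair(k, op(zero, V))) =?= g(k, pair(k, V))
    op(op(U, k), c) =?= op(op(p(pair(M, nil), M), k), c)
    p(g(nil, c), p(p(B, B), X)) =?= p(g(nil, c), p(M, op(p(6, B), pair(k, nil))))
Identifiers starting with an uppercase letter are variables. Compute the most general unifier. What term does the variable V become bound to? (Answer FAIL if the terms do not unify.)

FAIL

Decompose p/2: pair(op(0, U), B) =?= pair(S, V),  pair(nil, c) =?= pair(nil, c).
Decompose pair/2: op(0, U) =?= S,  B =?= V.
Bind S := op(0, U); no other remaining equation mentions S.
Bind B := V; substituting into the one remaining equation that mentions B gives: p(g(nil, c), p(p(V, V), X)) =?= p(g(nil, c), p(M, op(p(6, V), pair(k, nil)))).
Delete trivial equation pair(nil, c) =?= pair(nil, c).
Decompose g/2: k =?= k,  pair(k, op(zero, V)) =?= pair(k, V).
Delete trivial equation k =?= k.
Decompose pair/2: k =?= k,  op(zero, V) =?= V.
Delete trivial equation k =?= k.
Occurs check fails: V occurs in op(zero, V); the equation V =?= op(zero, V) has no finite solution.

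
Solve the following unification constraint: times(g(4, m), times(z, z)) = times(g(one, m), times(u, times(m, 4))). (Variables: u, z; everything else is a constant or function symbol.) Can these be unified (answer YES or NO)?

NO

Decompose times/2: g(4, m) = g(one, m),  times(z, z) = times(u, times(m, 4)).
Decompose g/2: 4 = one,  m = m.
Clash: constants 4 and one differ; no unifier exists.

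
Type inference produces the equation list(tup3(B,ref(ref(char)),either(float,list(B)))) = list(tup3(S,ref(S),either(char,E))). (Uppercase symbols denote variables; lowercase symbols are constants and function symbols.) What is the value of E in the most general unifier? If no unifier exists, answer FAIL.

Decompose list/1: tup3(B,ref(ref(char)),either(float,list(B))) = tup3(S,ref(S),either(char,E)).
Decompose tup3/3: B = S,  ref(ref(char)) = ref(S),  either(float,list(B)) = either(char,E).
Bind B := S; substituting into the one remaining equation that mentions B gives: either(float,list(S)) = either(char,E).
Decompose ref/1: ref(char) = S.
Bind S := ref(char); substituting into the remaining equation gives: either(float,list(ref(char))) = either(char,E). Substituting into the earlier binding gives B := ref(char).
Decompose either/2: float = char,  list(ref(char)) = E.
Clash: constants float and char differ; no unifier exists.

FAIL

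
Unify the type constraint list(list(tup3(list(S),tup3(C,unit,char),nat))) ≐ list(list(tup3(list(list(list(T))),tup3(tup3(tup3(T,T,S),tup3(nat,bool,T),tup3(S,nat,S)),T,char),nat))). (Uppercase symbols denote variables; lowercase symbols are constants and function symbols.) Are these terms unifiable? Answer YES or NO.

YES

Decompose list/1: list(tup3(list(S),tup3(C,unit,char),nat)) ≐ list(tup3(list(list(list(T))),tup3(tup3(tup3(T,T,S),tup3(nat,bool,T),tup3(S,nat,S)),T,char),nat)).
Decompose list/1: tup3(list(S),tup3(C,unit,char),nat) ≐ tup3(list(list(list(T))),tup3(tup3(tup3(T,T,S),tup3(nat,bool,T),tup3(S,nat,S)),T,char),nat).
Decompose tup3/3: list(S) ≐ list(list(list(T))),  tup3(C,unit,char) ≐ tup3(tup3(tup3(T,T,S),tup3(nat,bool,T),tup3(S,nat,S)),T,char),  nat ≐ nat.
Decompose list/1: S ≐ list(list(T)).
Bind S := list(list(T)); substituting into the one remaining equation that mentions S gives: tup3(C,unit,char) ≐ tup3(tup3(tup3(T,T,list(list(T))),tup3(nat,bool,T),tup3(list(list(T)),nat,list(list(T)))),T,char).
Decompose tup3/3: C ≐ tup3(tup3(T,T,list(list(T))),tup3(nat,bool,T),tup3(list(list(T)),nat,list(list(T)))),  unit ≐ T,  char ≐ char.
Bind C := tup3(tup3(T,T,list(list(T))),tup3(nat,bool,T),tup3(list(list(T)),nat,list(list(T)))); no other remaining equation mentions C.
Bind T := unit; no other remaining equation mentions T. Substituting into the earlier bindings gives S := list(list(unit)), C := tup3(tup3(unit,unit,list(list(unit))),tup3(nat,bool,unit),tup3(list(list(unit)),nat,list(list(unit)))).
Delete trivial equation char ≐ char.
Delete trivial equation nat ≐ nat.
No equations remain and no clash or occurs-check failure arose, so a unifier exists.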